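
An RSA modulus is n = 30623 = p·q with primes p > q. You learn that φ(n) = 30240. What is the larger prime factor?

271

φ(n) = (p−1)(q−1) = n − (p+q) + 1, so p + q = 30623 − 30240 + 1 = 384.
p and q are the roots of t² − 384t + 30623 = 0.
Discriminant: 384² − 4·30623 = 147456 − 122492 = 24964; √24964 = 158.
q = (384 − 158)/2 = 113, p = (384 + 158)/2 = 271.
Check: 113 · 271 = 30623.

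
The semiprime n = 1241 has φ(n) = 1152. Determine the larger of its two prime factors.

φ(n) = (p−1)(q−1) = n − (p+q) + 1, so p + q = 1241 − 1152 + 1 = 90.
p and q are the roots of t² − 90t + 1241 = 0.
Discriminant: 90² − 4·1241 = 8100 − 4964 = 3136; √3136 = 56.
q = (90 − 56)/2 = 17, p = (90 + 56)/2 = 73.
Check: 17 · 73 = 1241.

73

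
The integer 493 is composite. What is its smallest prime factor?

17

493 is odd.
Digit sum 16, not divisible by 3.
Ends in 3: not divisible by 5.
7: 493 = 7·70 + 3
11: 493 = 11·44 + 9
13: 493 = 13·37 + 12
17: 493 = 17·29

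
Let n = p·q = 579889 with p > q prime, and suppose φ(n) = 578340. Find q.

631

φ(n) = (p−1)(q−1) = n − (p+q) + 1, so p + q = 579889 − 578340 + 1 = 1550.
p and q are the roots of t² − 1550t + 579889 = 0.
Discriminant: 1550² − 4·579889 = 2402500 − 2319556 = 82944; √82944 = 288.
q = (1550 − 288)/2 = 631, p = (1550 + 288)/2 = 919.
Check: 631 · 919 = 579889.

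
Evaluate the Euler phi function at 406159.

370656

Factor: 406159 = 13 · 157 · 199.
φ(406159) = (13−1) · (157−1) · (199−1) = 12 · 156 · 198 = 370656.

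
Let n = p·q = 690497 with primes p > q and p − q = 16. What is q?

823

Since p = q + 16, we have 690497 = q(q + 16), so q² + 16q − 690497 = 0.
Discriminant: 16² + 4·690497 = 256 + 2761988 = 2762244; √2762244 = 1662.
q = (−16 + 1662)/2 = 823, and p = q + 16 = 839.
Check: 823 · 839 = 690497.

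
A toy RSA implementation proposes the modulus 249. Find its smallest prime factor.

249 is odd.
Digit sum 15, divisible by 3.

3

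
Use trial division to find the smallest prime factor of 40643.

97

40643 is odd.
Digit sum 17, not divisible by 3.
Ends in 3: not divisible by 5.
7: 40643 = 7·5806 + 1
11: 40643 = 11·3694 + 9
13: 40643 = 13·3126 + 5
17: 40643 = 17·2390 + 13
19: 40643 = 19·2139 + 2
23: 40643 = 23·1767 + 2
29: 40643 = 29·1401 + 14
31: 40643 = 31·1311 + 2
37: 40643 = 37·1098 + 17
41: 40643 = 41·991 + 12
43: 40643 = 43·945 + 8
47: 40643 = 47·864 + 35
53: 40643 = 53·766 + 45
59: 40643 = 59·688 + 51
61: 40643 = 61·666 + 17
67: 40643 = 67·606 + 41
71: 40643 = 71·572 + 31
73: 40643 = 73·556 + 55
79: 40643 = 79·514 + 37
83: 40643 = 83·489 + 56
89: 40643 = 89·456 + 59
97: 40643 = 97·419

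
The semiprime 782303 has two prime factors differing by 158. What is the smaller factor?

Since p = q + 158, we have 782303 = q(q + 158), so q² + 158q − 782303 = 0.
Discriminant: 158² + 4·782303 = 24964 + 3129212 = 3154176; √3154176 = 1776.
q = (−158 + 1776)/2 = 809, and p = q + 158 = 967.
Check: 809 · 967 = 782303.

809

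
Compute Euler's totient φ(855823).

Factor: 855823 = 47 · 131 · 139.
φ(855823) = (47−1) · (131−1) · (139−1) = 46 · 130 · 138 = 825240.

825240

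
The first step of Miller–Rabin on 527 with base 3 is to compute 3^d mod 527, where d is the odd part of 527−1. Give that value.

527 − 1 = 526 = 2^1 · 263, so d = 263.
3^1 ≡ 3 (mod 527)
3^2 ≡ 3^2 = 9 ≡ 9 (mod 527)
3^4 ≡ 9^2 = 81 ≡ 81 (mod 527)
3^8 ≡ 81^2 = 6561 ≡ 237 (mod 527)
3^16 ≡ 237^2 = 56169 ≡ 307 (mod 527)
3^32 ≡ 307^2 = 94249 ≡ 443 (mod 527)
3^64 ≡ 443^2 = 196249 ≡ 205 (mod 527)
3^128 ≡ 205^2 = 42025 ≡ 392 (mod 527)
3^256 ≡ 392^2 = 153664 ≡ 307 (mod 527)
263 = 256 + 4 + 2 + 1 in binary powers of 2.
So 3^263 ≡ 307 · 81 · 9 · 3 ≡ 11 (mod 527).
Squaring chain: 11; never reaches −1, so base 3 is a Miller–Rabin witness that 527 is composite.

11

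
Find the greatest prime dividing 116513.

116513 = 37 · 3149
3149 = 47 · 67
67 is prime.
So 116513 = 37 · 47 · 67; the largest prime factor is 67.

67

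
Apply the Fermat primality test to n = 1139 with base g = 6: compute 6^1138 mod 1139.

920

6^1 ≡ 6 (mod 1139)
6^2 ≡ 6^2 = 36 ≡ 36 (mod 1139)
6^4 ≡ 36^2 = 1296 ≡ 157 (mod 1139)
6^8 ≡ 157^2 = 24649 ≡ 730 (mod 1139)
6^16 ≡ 730^2 = 532900 ≡ 987 (mod 1139)
6^32 ≡ 987^2 = 974169 ≡ 324 (mod 1139)
6^64 ≡ 324^2 = 104976 ≡ 188 (mod 1139)
6^128 ≡ 188^2 = 35344 ≡ 35 (mod 1139)
6^256 ≡ 35^2 = 1225 ≡ 86 (mod 1139)
6^512 ≡ 86^2 = 7396 ≡ 562 (mod 1139)
6^1024 ≡ 562^2 = 315844 ≡ 341 (mod 1139)
1138 = 1024 + 64 + 32 + 16 + 2 in binary powers of 2.
So 6^1138 ≡ 341 · 188 · 324 · 987 · 36 ≡ 920 (mod 1139).
Since 920 ≠ 1, base 6 is a Fermat witness: 1139 is composite.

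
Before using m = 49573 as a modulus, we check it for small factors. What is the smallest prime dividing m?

89

49573 is odd.
Digit sum 28, not divisible by 3.
Ends in 3: not divisible by 5.
7: 49573 = 7·7081 + 6
11: 49573 = 11·4506 + 7
13: 49573 = 13·3813 + 4
17: 49573 = 17·2916 + 1
19: 49573 = 19·2609 + 2
23: 49573 = 23·2155 + 8
29: 49573 = 29·1709 + 12
31: 49573 = 31·1599 + 4
37: 49573 = 37·1339 + 30
41: 49573 = 41·1209 + 4
43: 49573 = 43·1152 + 37
47: 49573 = 47·1054 + 35
53: 49573 = 53·935 + 18
59: 49573 = 59·840 + 13
61: 49573 = 61·812 + 41
67: 49573 = 67·739 + 60
71: 49573 = 71·698 + 15
73: 49573 = 73·679 + 6
79: 49573 = 79·627 + 40
83: 49573 = 83·597 + 22
89: 49573 = 89·557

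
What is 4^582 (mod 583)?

236

4^1 ≡ 4 (mod 583)
4^2 ≡ 4^2 = 16 ≡ 16 (mod 583)
4^4 ≡ 16^2 = 256 ≡ 256 (mod 583)
4^8 ≡ 256^2 = 65536 ≡ 240 (mod 583)
4^16 ≡ 240^2 = 57600 ≡ 466 (mod 583)
4^32 ≡ 466^2 = 217156 ≡ 280 (mod 583)
4^64 ≡ 280^2 = 78400 ≡ 278 (mod 583)
4^128 ≡ 278^2 = 77284 ≡ 328 (mod 583)
4^256 ≡ 328^2 = 107584 ≡ 312 (mod 583)
4^512 ≡ 312^2 = 97344 ≡ 566 (mod 583)
582 = 512 + 64 + 4 + 2 in binary powers of 2.
So 4^582 ≡ 566 · 278 · 256 · 16 ≡ 236 (mod 583).
Since 236 ≠ 1, base 4 is a Fermat witness: 583 is composite.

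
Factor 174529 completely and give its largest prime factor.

174529 = 37 · 4717
4717 = 53 · 89
89 is prime.
So 174529 = 37 · 53 · 89; the largest prime factor is 89.

89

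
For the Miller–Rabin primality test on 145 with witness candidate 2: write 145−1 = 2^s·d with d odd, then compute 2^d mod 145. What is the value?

145 − 1 = 144 = 2^4 · 9, so d = 9.
2^1 ≡ 2 (mod 145)
2^2 ≡ 2^2 = 4 ≡ 4 (mod 145)
2^4 ≡ 4^2 = 16 ≡ 16 (mod 145)
2^8 ≡ 16^2 = 256 ≡ 111 (mod 145)
9 = 8 + 1 in binary powers of 2.
So 2^9 ≡ 111 · 2 ≡ 77 (mod 145).
Squaring chain: 77 → 129 → 111 → 141; never reaches −1, so base 2 is a Miller–Rabin witness that 145 is composite.

77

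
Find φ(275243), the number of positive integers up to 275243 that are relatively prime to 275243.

Factor: 275243 = 37 · 43 · 173.
φ(275243) = (37−1) · (43−1) · (173−1) = 36 · 42 · 172 = 260064.

260064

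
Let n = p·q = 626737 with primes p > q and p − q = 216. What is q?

691

Since p = q + 216, we have 626737 = q(q + 216), so q² + 216q − 626737 = 0.
Discriminant: 216² + 4·626737 = 46656 + 2506948 = 2553604; √2553604 = 1598.
q = (−216 + 1598)/2 = 691, and p = q + 216 = 907.
Check: 691 · 907 = 626737.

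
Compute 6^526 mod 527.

366

6^1 ≡ 6 (mod 527)
6^2 ≡ 6^2 = 36 ≡ 36 (mod 527)
6^4 ≡ 36^2 = 1296 ≡ 242 (mod 527)
6^8 ≡ 242^2 = 58564 ≡ 67 (mod 527)
6^16 ≡ 67^2 = 4489 ≡ 273 (mod 527)
6^32 ≡ 273^2 = 74529 ≡ 222 (mod 527)
6^64 ≡ 222^2 = 49284 ≡ 273 (mod 527)
6^128 ≡ 273^2 = 74529 ≡ 222 (mod 527)
6^256 ≡ 222^2 = 49284 ≡ 273 (mod 527)
6^512 ≡ 273^2 = 74529 ≡ 222 (mod 527)
526 = 512 + 8 + 4 + 2 in binary powers of 2.
So 6^526 ≡ 222 · 67 · 242 · 36 ≡ 366 (mod 527).
Since 366 ≠ 1, base 6 is a Fermat witness: 527 is composite.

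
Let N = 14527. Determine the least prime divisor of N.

14527 is odd.
Digit sum 19, not divisible by 3.
Ends in 7: not divisible by 5.
7: 14527 = 7·2075 + 2
11: 14527 = 11·1320 + 7
13: 14527 = 13·1117 + 6
17: 14527 = 17·854 + 9
19: 14527 = 19·764 + 11
23: 14527 = 23·631 + 14
29: 14527 = 29·500 + 27
31: 14527 = 31·468 + 19
37: 14527 = 37·392 + 23
41: 14527 = 41·354 + 13
43: 14527 = 43·337 + 36
47: 14527 = 47·309 + 4
53: 14527 = 53·274 + 5
59: 14527 = 59·246 + 13
61: 14527 = 61·238 + 9
67: 14527 = 67·216 + 55
71: 14527 = 71·204 + 43
73: 14527 = 73·199

73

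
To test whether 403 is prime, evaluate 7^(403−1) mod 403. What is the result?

7^1 ≡ 7 (mod 403)
7^2 ≡ 7^2 = 49 ≡ 49 (mod 403)
7^4 ≡ 49^2 = 2401 ≡ 386 (mod 403)
7^8 ≡ 386^2 = 148996 ≡ 289 (mod 403)
7^16 ≡ 289^2 = 83521 ≡ 100 (mod 403)
7^32 ≡ 100^2 = 10000 ≡ 328 (mod 403)
7^64 ≡ 328^2 = 107584 ≡ 386 (mod 403)
7^128 ≡ 386^2 = 148996 ≡ 289 (mod 403)
7^256 ≡ 289^2 = 83521 ≡ 100 (mod 403)
402 = 256 + 128 + 16 + 2 in binary powers of 2.
So 7^402 ≡ 100 · 289 · 100 · 49 ≡ 233 (mod 403).
Since 233 ≠ 1, base 7 is a Fermat witness: 403 is composite.

233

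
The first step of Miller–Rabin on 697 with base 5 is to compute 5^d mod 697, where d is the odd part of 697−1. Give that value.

61

697 − 1 = 696 = 2^3 · 87, so d = 87.
5^1 ≡ 5 (mod 697)
5^2 ≡ 5^2 = 25 ≡ 25 (mod 697)
5^4 ≡ 25^2 = 625 ≡ 625 (mod 697)
5^8 ≡ 625^2 = 390625 ≡ 305 (mod 697)
5^16 ≡ 305^2 = 93025 ≡ 324 (mod 697)
5^32 ≡ 324^2 = 104976 ≡ 426 (mod 697)
5^64 ≡ 426^2 = 181476 ≡ 256 (mod 697)
87 = 64 + 16 + 4 + 2 + 1 in binary powers of 2.
So 5^87 ≡ 256 · 324 · 625 · 25 · 5 ≡ 61 (mod 697).
Squaring chain: 61 → 236 → 633; never reaches −1, so base 5 is a Miller–Rabin witness that 697 is composite.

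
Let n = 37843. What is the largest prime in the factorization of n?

37843 = 13 · 2911
2911 = 41 · 71
71 is prime.
So 37843 = 13 · 41 · 71; the largest prime factor is 71.

71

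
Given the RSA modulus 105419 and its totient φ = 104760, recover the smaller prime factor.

271

φ(n) = (p−1)(q−1) = n − (p+q) + 1, so p + q = 105419 − 104760 + 1 = 660.
p and q are the roots of t² − 660t + 105419 = 0.
Discriminant: 660² − 4·105419 = 435600 − 421676 = 13924; √13924 = 118.
q = (660 − 118)/2 = 271, p = (660 + 118)/2 = 389.
Check: 271 · 389 = 105419.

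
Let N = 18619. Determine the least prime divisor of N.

43

18619 is odd.
Digit sum 25, not divisible by 3.
Ends in 9: not divisible by 5.
7: 18619 = 7·2659 + 6
11: 18619 = 11·1692 + 7
13: 18619 = 13·1432 + 3
17: 18619 = 17·1095 + 4
19: 18619 = 19·979 + 18
23: 18619 = 23·809 + 12
29: 18619 = 29·642 + 1
31: 18619 = 31·600 + 19
37: 18619 = 37·503 + 8
41: 18619 = 41·454 + 5
43: 18619 = 43·433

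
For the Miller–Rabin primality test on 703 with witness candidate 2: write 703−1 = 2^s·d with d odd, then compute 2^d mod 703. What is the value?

265

703 − 1 = 702 = 2^1 · 351, so d = 351.
2^1 ≡ 2 (mod 703)
2^2 ≡ 2^2 = 4 ≡ 4 (mod 703)
2^4 ≡ 4^2 = 16 ≡ 16 (mod 703)
2^8 ≡ 16^2 = 256 ≡ 256 (mod 703)
2^16 ≡ 256^2 = 65536 ≡ 157 (mod 703)
2^32 ≡ 157^2 = 24649 ≡ 44 (mod 703)
2^64 ≡ 44^2 = 1936 ≡ 530 (mod 703)
2^128 ≡ 530^2 = 280900 ≡ 403 (mod 703)
2^256 ≡ 403^2 = 162409 ≡ 16 (mod 703)
351 = 256 + 64 + 16 + 8 + 4 + 2 + 1 in binary powers of 2.
So 2^351 ≡ 16 · 530 · 157 · 256 · 16 · 4 · 2 ≡ 265 (mod 703).
Squaring chain: 265; never reaches −1, so base 2 is a Miller–Rabin witness that 703 is composite.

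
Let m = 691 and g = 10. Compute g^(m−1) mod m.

10^1 ≡ 10 (mod 691)
10^2 ≡ 10^2 = 100 ≡ 100 (mod 691)
10^4 ≡ 100^2 = 10000 ≡ 326 (mod 691)
10^8 ≡ 326^2 = 106276 ≡ 553 (mod 691)
10^16 ≡ 553^2 = 305809 ≡ 387 (mod 691)
10^32 ≡ 387^2 = 149769 ≡ 513 (mod 691)
10^64 ≡ 513^2 = 263169 ≡ 589 (mod 691)
10^128 ≡ 589^2 = 346921 ≡ 39 (mod 691)
10^256 ≡ 39^2 = 1521 ≡ 139 (mod 691)
10^512 ≡ 139^2 = 19321 ≡ 664 (mod 691)
690 = 512 + 128 + 32 + 16 + 2 in binary powers of 2.
So 10^690 ≡ 664 · 39 · 513 · 387 · 100 ≡ 1 (mod 691).
Since the result is 1, base 10 gives no evidence that 691 is composite.

1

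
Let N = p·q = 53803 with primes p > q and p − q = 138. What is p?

311

Since p = q + 138, we have 53803 = q(q + 138), so q² + 138q − 53803 = 0.
Discriminant: 138² + 4·53803 = 19044 + 215212 = 234256; √234256 = 484.
q = (−138 + 484)/2 = 173, and p = q + 138 = 311.
Check: 173 · 311 = 53803.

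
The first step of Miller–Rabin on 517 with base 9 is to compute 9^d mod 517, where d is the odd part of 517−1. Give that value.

478

517 − 1 = 516 = 2^2 · 129, so d = 129.
9^1 ≡ 9 (mod 517)
9^2 ≡ 9^2 = 81 ≡ 81 (mod 517)
9^4 ≡ 81^2 = 6561 ≡ 357 (mod 517)
9^8 ≡ 357^2 = 127449 ≡ 267 (mod 517)
9^16 ≡ 267^2 = 71289 ≡ 460 (mod 517)
9^32 ≡ 460^2 = 211600 ≡ 147 (mod 517)
9^64 ≡ 147^2 = 21609 ≡ 412 (mod 517)
9^128 ≡ 412^2 = 169744 ≡ 168 (mod 517)
129 = 128 + 1 in binary powers of 2.
So 9^129 ≡ 168 · 9 ≡ 478 (mod 517).
Squaring chain: 478 → 487; never reaches −1, so base 9 is a Miller–Rabin witness that 517 is composite.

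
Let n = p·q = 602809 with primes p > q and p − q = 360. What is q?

Since p = q + 360, we have 602809 = q(q + 360), so q² + 360q − 602809 = 0.
Discriminant: 360² + 4·602809 = 129600 + 2411236 = 2540836; √2540836 = 1594.
q = (−360 + 1594)/2 = 617, and p = q + 360 = 977.
Check: 617 · 977 = 602809.

617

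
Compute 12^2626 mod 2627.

12^1 ≡ 12 (mod 2627)
12^2 ≡ 12^2 = 144 ≡ 144 (mod 2627)
12^4 ≡ 144^2 = 20736 ≡ 2347 (mod 2627)
12^8 ≡ 2347^2 = 5508409 ≡ 2217 (mod 2627)
12^16 ≡ 2217^2 = 4915089 ≡ 2599 (mod 2627)
12^32 ≡ 2599^2 = 6754801 ≡ 784 (mod 2627)
12^64 ≡ 784^2 = 614656 ≡ 2565 (mod 2627)
12^128 ≡ 2565^2 = 6579225 ≡ 1217 (mod 2627)
12^256 ≡ 1217^2 = 1481089 ≡ 2088 (mod 2627)
12^512 ≡ 2088^2 = 4359744 ≡ 1551 (mod 2627)
12^1024 ≡ 1551^2 = 2405601 ≡ 1896 (mod 2627)
12^2048 ≡ 1896^2 = 3594816 ≡ 1080 (mod 2627)
2626 = 2048 + 512 + 64 + 2 in binary powers of 2.
So 12^2626 ≡ 1080 · 1551 · 2565 · 144 ≡ 83 (mod 2627).
Since 83 ≠ 1, base 12 is a Fermat witness: 2627 is composite.

83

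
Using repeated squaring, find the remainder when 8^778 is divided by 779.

8^1 ≡ 8 (mod 779)
8^2 ≡ 8^2 = 64 ≡ 64 (mod 779)
8^4 ≡ 64^2 = 4096 ≡ 201 (mod 779)
8^8 ≡ 201^2 = 40401 ≡ 672 (mod 779)
8^16 ≡ 672^2 = 451584 ≡ 543 (mod 779)
8^32 ≡ 543^2 = 294849 ≡ 387 (mod 779)
8^64 ≡ 387^2 = 149769 ≡ 201 (mod 779)
8^128 ≡ 201^2 = 40401 ≡ 672 (mod 779)
8^256 ≡ 672^2 = 451584 ≡ 543 (mod 779)
8^512 ≡ 543^2 = 294849 ≡ 387 (mod 779)
778 = 512 + 256 + 8 + 2 in binary powers of 2.
So 8^778 ≡ 387 · 543 · 672 · 64 ≡ 353 (mod 779).
Since 353 ≠ 1, base 8 is a Fermat witness: 779 is composite.

353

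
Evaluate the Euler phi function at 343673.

308880

Factor: 343673 = 11 · 157 · 199.
φ(343673) = (11−1) · (157−1) · (199−1) = 10 · 156 · 198 = 308880.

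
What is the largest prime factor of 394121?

71

394121 = 7 · 56303
56303 = 13 · 4331
4331 = 61 · 71
71 is prime.
So 394121 = 7 · 13 · 61 · 71; the largest prime factor is 71.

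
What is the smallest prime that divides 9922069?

9922069 is odd.
Digit sum 37, not divisible by 3.
Ends in 9: not divisible by 5.
7: 9922069 = 7·1417438 + 3
11: 9922069 = 11·902006 + 3
13: 9922069 = 13·763236 + 1
17: 9922069 = 17·583651 + 2
19: 9922069 = 19·522214 + 3
23: 9922069 = 23·431394 + 7
29: 9922069 = 29·342140 + 9
31: 9922069 = 31·320066 + 23
37: 9922069 = 37·268164 + 1
41: 9922069 = 41·242001 + 28
43: 9922069 = 43·230745 + 34
47: 9922069 = 47·211107 + 40
53: 9922069 = 53·187208 + 45
59: 9922069 = 59·168170 + 39
61: 9922069 = 61·162656 + 53
67: 9922069 = 67·148090 + 39
71: 9922069 = 71·139747 + 32
73: 9922069 = 73·135918 + 55
79: 9922069 = 79·125595 + 64
83: 9922069 = 83·119543

83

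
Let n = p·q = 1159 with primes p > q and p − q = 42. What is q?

Since p = q + 42, we have 1159 = q(q + 42), so q² + 42q − 1159 = 0.
Discriminant: 42² + 4·1159 = 1764 + 4636 = 6400; √6400 = 80.
q = (−42 + 80)/2 = 19, and p = q + 42 = 61.
Check: 19 · 61 = 1159.

19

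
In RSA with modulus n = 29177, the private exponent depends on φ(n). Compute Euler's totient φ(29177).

Factor: 29177 = 163 · 179.
φ(29177) = (163−1) · (179−1) = 162 · 178 = 28836.

28836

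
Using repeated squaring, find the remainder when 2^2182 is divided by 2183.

1760

2^1 ≡ 2 (mod 2183)
2^2 ≡ 2^2 = 4 ≡ 4 (mod 2183)
2^4 ≡ 4^2 = 16 ≡ 16 (mod 2183)
2^8 ≡ 16^2 = 256 ≡ 256 (mod 2183)
2^16 ≡ 256^2 = 65536 ≡ 46 (mod 2183)
2^32 ≡ 46^2 = 2116 ≡ 2116 (mod 2183)
2^64 ≡ 2116^2 = 4477456 ≡ 123 (mod 2183)
2^128 ≡ 123^2 = 15129 ≡ 2031 (mod 2183)
2^256 ≡ 2031^2 = 4124961 ≡ 1274 (mod 2183)
2^512 ≡ 1274^2 = 1623076 ≡ 1107 (mod 2183)
2^1024 ≡ 1107^2 = 1225449 ≡ 786 (mod 2183)
2^2048 ≡ 786^2 = 617796 ≡ 7 (mod 2183)
2182 = 2048 + 128 + 4 + 2 in binary powers of 2.
So 2^2182 ≡ 7 · 2031 · 16 · 4 ≡ 1760 (mod 2183).
Since 1760 ≠ 1, base 2 is a Fermat witness: 2183 is composite.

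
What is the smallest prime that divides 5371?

5371 is odd.
Digit sum 16, not divisible by 3.
Ends in 1: not divisible by 5.
7: 5371 = 7·767 + 2
11: 5371 = 11·488 + 3
13: 5371 = 13·413 + 2
17: 5371 = 17·315 + 16
19: 5371 = 19·282 + 13
23: 5371 = 23·233 + 12
29: 5371 = 29·185 + 6
31: 5371 = 31·173 + 8
37: 5371 = 37·145 + 6
41: 5371 = 41·131

41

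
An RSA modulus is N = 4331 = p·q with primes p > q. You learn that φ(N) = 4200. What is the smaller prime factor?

φ(n) = (p−1)(q−1) = n − (p+q) + 1, so p + q = 4331 − 4200 + 1 = 132.
p and q are the roots of t² − 132t + 4331 = 0.
Discriminant: 132² − 4·4331 = 17424 − 17324 = 100; √100 = 10.
q = (132 − 10)/2 = 61, p = (132 + 10)/2 = 71.
Check: 61 · 71 = 4331.

61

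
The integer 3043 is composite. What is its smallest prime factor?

3043 is odd.
Digit sum 10, not divisible by 3.
Ends in 3: not divisible by 5.
7: 3043 = 7·434 + 5
11: 3043 = 11·276 + 7
13: 3043 = 13·234 + 1
17: 3043 = 17·179

17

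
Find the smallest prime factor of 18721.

18721 is odd.
Digit sum 19, not divisible by 3.
Ends in 1: not divisible by 5.
7: 18721 = 7·2674 + 3
11: 18721 = 11·1701 + 10
13: 18721 = 13·1440 + 1
17: 18721 = 17·1101 + 4
19: 18721 = 19·985 + 6
23: 18721 = 23·813 + 22
29: 18721 = 29·645 + 16
31: 18721 = 31·603 + 28
37: 18721 = 37·505 + 36
41: 18721 = 41·456 + 25
43: 18721 = 43·435 + 16
47: 18721 = 47·398 + 15
53: 18721 = 53·353 + 12
59: 18721 = 59·317 + 18
61: 18721 = 61·306 + 55
67: 18721 = 67·279 + 28
71: 18721 = 71·263 + 48
73: 18721 = 73·256 + 33
79: 18721 = 79·236 + 77
83: 18721 = 83·225 + 46
89: 18721 = 89·210 + 31
97: 18721 = 97·193

97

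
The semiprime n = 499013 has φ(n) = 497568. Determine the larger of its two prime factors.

φ(n) = (p−1)(q−1) = n − (p+q) + 1, so p + q = 499013 − 497568 + 1 = 1446.
p and q are the roots of t² − 1446t + 499013 = 0.
Discriminant: 1446² − 4·499013 = 2090916 − 1996052 = 94864; √94864 = 308.
q = (1446 − 308)/2 = 569, p = (1446 + 308)/2 = 877.
Check: 569 · 877 = 499013.

877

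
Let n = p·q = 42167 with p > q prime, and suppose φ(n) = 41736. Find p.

φ(n) = (p−1)(q−1) = n − (p+q) + 1, so p + q = 42167 − 41736 + 1 = 432.
p and q are the roots of t² − 432t + 42167 = 0.
Discriminant: 432² − 4·42167 = 186624 − 168668 = 17956; √17956 = 134.
q = (432 − 134)/2 = 149, p = (432 + 134)/2 = 283.
Check: 149 · 283 = 42167.

283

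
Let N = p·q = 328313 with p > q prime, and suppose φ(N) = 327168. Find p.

φ(n) = (p−1)(q−1) = n − (p+q) + 1, so p + q = 328313 − 327168 + 1 = 1146.
p and q are the roots of t² − 1146t + 328313 = 0.
Discriminant: 1146² − 4·328313 = 1313316 − 1313252 = 64; √64 = 8.
q = (1146 − 8)/2 = 569, p = (1146 + 8)/2 = 577.
Check: 569 · 577 = 328313.

577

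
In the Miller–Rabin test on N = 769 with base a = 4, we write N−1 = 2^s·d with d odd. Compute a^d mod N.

64

769 − 1 = 768 = 2^8 · 3, so d = 3.
4^1 ≡ 4 (mod 769)
4^2 ≡ 4^2 = 16 ≡ 16 (mod 769)
3 = 2 + 1 in binary powers of 2.
So 4^3 ≡ 16 · 4 ≡ 64 (mod 769).
Squaring chain: 64 → 251 → 712 → 173 → 707 → 768 → 1 → 1; reaches −1, so base 4 does not prove 769 composite.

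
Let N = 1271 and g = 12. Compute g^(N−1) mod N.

12^1 ≡ 12 (mod 1271)
12^2 ≡ 12^2 = 144 ≡ 144 (mod 1271)
12^4 ≡ 144^2 = 20736 ≡ 400 (mod 1271)
12^8 ≡ 400^2 = 160000 ≡ 1125 (mod 1271)
12^16 ≡ 1125^2 = 1265625 ≡ 980 (mod 1271)
12^32 ≡ 980^2 = 960400 ≡ 795 (mod 1271)
12^64 ≡ 795^2 = 632025 ≡ 338 (mod 1271)
12^128 ≡ 338^2 = 114244 ≡ 1125 (mod 1271)
12^256 ≡ 1125^2 = 1265625 ≡ 980 (mod 1271)
12^512 ≡ 980^2 = 960400 ≡ 795 (mod 1271)
12^1024 ≡ 795^2 = 632025 ≡ 338 (mod 1271)
1270 = 1024 + 128 + 64 + 32 + 16 + 4 + 2 in binary powers of 2.
So 12^1270 ≡ 338 · 1125 · 338 · 795 · 980 · 400 · 144 ≡ 893 (mod 1271).
Since 893 ≠ 1, base 12 is a Fermat witness: 1271 is composite.

893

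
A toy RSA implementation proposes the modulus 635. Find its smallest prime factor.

635 is odd.
Digit sum 14, not divisible by 3.
Ends in 5: divisible by 5.

5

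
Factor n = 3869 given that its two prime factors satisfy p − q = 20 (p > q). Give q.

53

Since p = q + 20, we have 3869 = q(q + 20), so q² + 20q − 3869 = 0.
Discriminant: 20² + 4·3869 = 400 + 15476 = 15876; √15876 = 126.
q = (−20 + 126)/2 = 53, and p = q + 20 = 73.
Check: 53 · 73 = 3869.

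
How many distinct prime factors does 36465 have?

5

36465 = 3 · 12155
12155 = 5 · 2431
2431 = 11 · 221
221 = 13 · 17
36465 = 3 · 5 · 11 · 13 · 17, which has 5 distinct prime factors.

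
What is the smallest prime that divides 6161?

6161 is odd.
Digit sum 14, not divisible by 3.
Ends in 1: not divisible by 5.
7: 6161 = 7·880 + 1
11: 6161 = 11·560 + 1
13: 6161 = 13·473 + 12
17: 6161 = 17·362 + 7
19: 6161 = 19·324 + 5
23: 6161 = 23·267 + 20
29: 6161 = 29·212 + 13
31: 6161 = 31·198 + 23
37: 6161 = 37·166 + 19
41: 6161 = 41·150 + 11
43: 6161 = 43·143 + 12
47: 6161 = 47·131 + 4
53: 6161 = 53·116 + 13
59: 6161 = 59·104 + 25
61: 6161 = 61·101

61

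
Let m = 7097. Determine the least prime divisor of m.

47

7097 is odd.
Digit sum 23, not divisible by 3.
Ends in 7: not divisible by 5.
7: 7097 = 7·1013 + 6
11: 7097 = 11·645 + 2
13: 7097 = 13·545 + 12
17: 7097 = 17·417 + 8
19: 7097 = 19·373 + 10
23: 7097 = 23·308 + 13
29: 7097 = 29·244 + 21
31: 7097 = 31·228 + 29
37: 7097 = 37·191 + 30
41: 7097 = 41·173 + 4
43: 7097 = 43·165 + 2
47: 7097 = 47·151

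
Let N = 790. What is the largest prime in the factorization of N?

790 = 2 · 395
395 = 5 · 79
79 is prime.
So 790 = 2 · 5 · 79; the largest prime factor is 79.

79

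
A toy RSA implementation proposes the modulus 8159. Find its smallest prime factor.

41

8159 is odd.
Digit sum 23, not divisible by 3.
Ends in 9: not divisible by 5.
7: 8159 = 7·1165 + 4
11: 8159 = 11·741 + 8
13: 8159 = 13·627 + 8
17: 8159 = 17·479 + 16
19: 8159 = 19·429 + 8
23: 8159 = 23·354 + 17
29: 8159 = 29·281 + 10
31: 8159 = 31·263 + 6
37: 8159 = 37·220 + 19
41: 8159 = 41·199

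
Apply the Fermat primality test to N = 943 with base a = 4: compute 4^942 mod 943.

4^1 ≡ 4 (mod 943)
4^2 ≡ 4^2 = 16 ≡ 16 (mod 943)
4^4 ≡ 16^2 = 256 ≡ 256 (mod 943)
4^8 ≡ 256^2 = 65536 ≡ 469 (mod 943)
4^16 ≡ 469^2 = 219961 ≡ 242 (mod 943)
4^32 ≡ 242^2 = 58564 ≡ 98 (mod 943)
4^64 ≡ 98^2 = 9604 ≡ 174 (mod 943)
4^128 ≡ 174^2 = 30276 ≡ 100 (mod 943)
4^256 ≡ 100^2 = 10000 ≡ 570 (mod 943)
4^512 ≡ 570^2 = 324900 ≡ 508 (mod 943)
942 = 512 + 256 + 128 + 32 + 8 + 4 + 2 in binary powers of 2.
So 4^942 ≡ 508 · 570 · 100 · 98 · 469 · 256 · 16 ≡ 836 (mod 943).
Since 836 ≠ 1, base 4 is a Fermat witness: 943 is composite.

836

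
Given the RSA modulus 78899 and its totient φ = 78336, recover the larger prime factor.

307

φ(n) = (p−1)(q−1) = n − (p+q) + 1, so p + q = 78899 − 78336 + 1 = 564.
p and q are the roots of t² − 564t + 78899 = 0.
Discriminant: 564² − 4·78899 = 318096 − 315596 = 2500; √2500 = 50.
q = (564 − 50)/2 = 257, p = (564 + 50)/2 = 307.
Check: 257 · 307 = 78899.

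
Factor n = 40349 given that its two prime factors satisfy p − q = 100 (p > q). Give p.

Since p = q + 100, we have 40349 = q(q + 100), so q² + 100q − 40349 = 0.
Discriminant: 100² + 4·40349 = 10000 + 161396 = 171396; √171396 = 414.
q = (−100 + 414)/2 = 157, and p = q + 100 = 257.
Check: 157 · 257 = 40349.

257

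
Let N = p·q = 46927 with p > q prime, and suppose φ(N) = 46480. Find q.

167

φ(n) = (p−1)(q−1) = n − (p+q) + 1, so p + q = 46927 − 46480 + 1 = 448.
p and q are the roots of t² − 448t + 46927 = 0.
Discriminant: 448² − 4·46927 = 200704 − 187708 = 12996; √12996 = 114.
q = (448 − 114)/2 = 167, p = (448 + 114)/2 = 281.
Check: 167 · 281 = 46927.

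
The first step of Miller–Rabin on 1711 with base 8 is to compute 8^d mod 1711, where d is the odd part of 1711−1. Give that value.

50

1711 − 1 = 1710 = 2^1 · 855, so d = 855.
8^1 ≡ 8 (mod 1711)
8^2 ≡ 8^2 = 64 ≡ 64 (mod 1711)
8^4 ≡ 64^2 = 4096 ≡ 674 (mod 1711)
8^8 ≡ 674^2 = 454276 ≡ 861 (mod 1711)
8^16 ≡ 861^2 = 741321 ≡ 458 (mod 1711)
8^32 ≡ 458^2 = 209764 ≡ 1022 (mod 1711)
8^64 ≡ 1022^2 = 1044484 ≡ 774 (mod 1711)
8^128 ≡ 774^2 = 599076 ≡ 226 (mod 1711)
8^256 ≡ 226^2 = 51076 ≡ 1457 (mod 1711)
8^512 ≡ 1457^2 = 2122849 ≡ 1209 (mod 1711)
855 = 512 + 256 + 64 + 16 + 4 + 2 + 1 in binary powers of 2.
So 8^855 ≡ 1209 · 1457 · 774 · 458 · 674 · 64 · 8 ≡ 50 (mod 1711).
Squaring chain: 50; never reaches −1, so base 8 is a Miller–Rabin witness that 1711 is composite.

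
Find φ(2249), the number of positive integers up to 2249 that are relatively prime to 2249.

2064

Factor: 2249 = 13 · 173.
φ(2249) = (13−1) · (173−1) = 12 · 172 = 2064.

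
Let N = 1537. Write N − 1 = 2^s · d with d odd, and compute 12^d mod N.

1537 − 1 = 1536 = 2^9 · 3, so d = 3.
12^1 ≡ 12 (mod 1537)
12^2 ≡ 12^2 = 144 ≡ 144 (mod 1537)
3 = 2 + 1 in binary powers of 2.
So 12^3 ≡ 144 · 12 ≡ 191 (mod 1537).
Squaring chain: 191 → 1130 → 1190 → 523 → 1480 → 175 → 1422 → 929 → 784; never reaches −1, so base 12 is a Miller–Rabin witness that 1537 is composite.

191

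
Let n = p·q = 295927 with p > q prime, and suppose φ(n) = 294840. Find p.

φ(n) = (p−1)(q−1) = n − (p+q) + 1, so p + q = 295927 − 294840 + 1 = 1088.
p and q are the roots of t² − 1088t + 295927 = 0.
Discriminant: 1088² − 4·295927 = 1183744 − 1183708 = 36; √36 = 6.
q = (1088 − 6)/2 = 541, p = (1088 + 6)/2 = 547.
Check: 541 · 547 = 295927.

547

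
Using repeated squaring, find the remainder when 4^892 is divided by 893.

61

4^1 ≡ 4 (mod 893)
4^2 ≡ 4^2 = 16 ≡ 16 (mod 893)
4^4 ≡ 16^2 = 256 ≡ 256 (mod 893)
4^8 ≡ 256^2 = 65536 ≡ 347 (mod 893)
4^16 ≡ 347^2 = 120409 ≡ 747 (mod 893)
4^32 ≡ 747^2 = 558009 ≡ 777 (mod 893)
4^64 ≡ 777^2 = 603729 ≡ 61 (mod 893)
4^128 ≡ 61^2 = 3721 ≡ 149 (mod 893)
4^256 ≡ 149^2 = 22201 ≡ 769 (mod 893)
4^512 ≡ 769^2 = 591361 ≡ 195 (mod 893)
892 = 512 + 256 + 64 + 32 + 16 + 8 + 4 in binary powers of 2.
So 4^892 ≡ 195 · 769 · 61 · 777 · 747 · 347 · 256 ≡ 61 (mod 893).
Since 61 ≠ 1, base 4 is a Fermat witness: 893 is composite.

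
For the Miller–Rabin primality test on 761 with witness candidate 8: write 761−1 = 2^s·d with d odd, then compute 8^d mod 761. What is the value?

39

761 − 1 = 760 = 2^3 · 95, so d = 95.
8^1 ≡ 8 (mod 761)
8^2 ≡ 8^2 = 64 ≡ 64 (mod 761)
8^4 ≡ 64^2 = 4096 ≡ 291 (mod 761)
8^8 ≡ 291^2 = 84681 ≡ 210 (mod 761)
8^16 ≡ 210^2 = 44100 ≡ 723 (mod 761)
8^32 ≡ 723^2 = 522729 ≡ 683 (mod 761)
8^64 ≡ 683^2 = 466489 ≡ 757 (mod 761)
95 = 64 + 16 + 8 + 4 + 2 + 1 in binary powers of 2.
So 8^95 ≡ 757 · 723 · 210 · 291 · 64 · 8 ≡ 39 (mod 761).
Squaring chain: 39 → 760 → 1; reaches −1, so base 8 does not prove 761 composite.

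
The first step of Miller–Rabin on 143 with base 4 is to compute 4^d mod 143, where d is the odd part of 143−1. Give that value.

114

143 − 1 = 142 = 2^1 · 71, so d = 71.
4^1 ≡ 4 (mod 143)
4^2 ≡ 4^2 = 16 ≡ 16 (mod 143)
4^4 ≡ 16^2 = 256 ≡ 113 (mod 143)
4^8 ≡ 113^2 = 12769 ≡ 42 (mod 143)
4^16 ≡ 42^2 = 1764 ≡ 48 (mod 143)
4^32 ≡ 48^2 = 2304 ≡ 16 (mod 143)
4^64 ≡ 16^2 = 256 ≡ 113 (mod 143)
71 = 64 + 4 + 2 + 1 in binary powers of 2.
So 4^71 ≡ 113 · 113 · 16 · 4 ≡ 114 (mod 143).
Squaring chain: 114; never reaches −1, so base 4 is a Miller–Rabin witness that 143 is composite.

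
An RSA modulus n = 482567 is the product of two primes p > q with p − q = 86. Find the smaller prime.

Since p = q + 86, we have 482567 = q(q + 86), so q² + 86q − 482567 = 0.
Discriminant: 86² + 4·482567 = 7396 + 1930268 = 1937664; √1937664 = 1392.
q = (−86 + 1392)/2 = 653, and p = q + 86 = 739.
Check: 653 · 739 = 482567.

653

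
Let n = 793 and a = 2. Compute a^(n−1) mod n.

131

2^1 ≡ 2 (mod 793)
2^2 ≡ 2^2 = 4 ≡ 4 (mod 793)
2^4 ≡ 4^2 = 16 ≡ 16 (mod 793)
2^8 ≡ 16^2 = 256 ≡ 256 (mod 793)
2^16 ≡ 256^2 = 65536 ≡ 510 (mod 793)
2^32 ≡ 510^2 = 260100 ≡ 789 (mod 793)
2^64 ≡ 789^2 = 622521 ≡ 16 (mod 793)
2^128 ≡ 16^2 = 256 ≡ 256 (mod 793)
2^256 ≡ 256^2 = 65536 ≡ 510 (mod 793)
2^512 ≡ 510^2 = 260100 ≡ 789 (mod 793)
792 = 512 + 256 + 16 + 8 in binary powers of 2.
So 2^792 ≡ 789 · 510 · 510 · 256 ≡ 131 (mod 793).
Since 131 ≠ 1, base 2 is a Fermat witness: 793 is composite.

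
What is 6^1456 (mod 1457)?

6^1 ≡ 6 (mod 1457)
6^2 ≡ 6^2 = 36 ≡ 36 (mod 1457)
6^4 ≡ 36^2 = 1296 ≡ 1296 (mod 1457)
6^8 ≡ 1296^2 = 1679616 ≡ 1152 (mod 1457)
6^16 ≡ 1152^2 = 1327104 ≡ 1234 (mod 1457)
6^32 ≡ 1234^2 = 1522756 ≡ 191 (mod 1457)
6^64 ≡ 191^2 = 36481 ≡ 56 (mod 1457)
6^128 ≡ 56^2 = 3136 ≡ 222 (mod 1457)
6^256 ≡ 222^2 = 49284 ≡ 1203 (mod 1457)
6^512 ≡ 1203^2 = 1447209 ≡ 408 (mod 1457)
6^1024 ≡ 408^2 = 166464 ≡ 366 (mod 1457)
1456 = 1024 + 256 + 128 + 32 + 16 in binary powers of 2.
So 6^1456 ≡ 366 · 1203 · 222 · 191 · 1234 ≡ 521 (mod 1457).
Since 521 ≠ 1, base 6 is a Fermat witness: 1457 is composite.

521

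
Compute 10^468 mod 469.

92

10^1 ≡ 10 (mod 469)
10^2 ≡ 10^2 = 100 ≡ 100 (mod 469)
10^4 ≡ 100^2 = 10000 ≡ 151 (mod 469)
10^8 ≡ 151^2 = 22801 ≡ 289 (mod 469)
10^16 ≡ 289^2 = 83521 ≡ 39 (mod 469)
10^32 ≡ 39^2 = 1521 ≡ 114 (mod 469)
10^64 ≡ 114^2 = 12996 ≡ 333 (mod 469)
10^128 ≡ 333^2 = 110889 ≡ 205 (mod 469)
10^256 ≡ 205^2 = 42025 ≡ 284 (mod 469)
468 = 256 + 128 + 64 + 16 + 4 in binary powers of 2.
So 10^468 ≡ 284 · 205 · 333 · 39 · 151 ≡ 92 (mod 469).
Since 92 ≠ 1, base 10 is a Fermat witness: 469 is composite.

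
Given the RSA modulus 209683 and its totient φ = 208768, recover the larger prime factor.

467

φ(n) = (p−1)(q−1) = n − (p+q) + 1, so p + q = 209683 − 208768 + 1 = 916.
p and q are the roots of t² − 916t + 209683 = 0.
Discriminant: 916² − 4·209683 = 839056 − 838732 = 324; √324 = 18.
q = (916 − 18)/2 = 449, p = (916 + 18)/2 = 467.
Check: 449 · 467 = 209683.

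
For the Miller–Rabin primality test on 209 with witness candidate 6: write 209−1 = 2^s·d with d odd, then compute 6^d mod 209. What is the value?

209 − 1 = 208 = 2^4 · 13, so d = 13.
6^1 ≡ 6 (mod 209)
6^2 ≡ 6^2 = 36 ≡ 36 (mod 209)
6^4 ≡ 36^2 = 1296 ≡ 42 (mod 209)
6^8 ≡ 42^2 = 1764 ≡ 92 (mod 209)
13 = 8 + 4 + 1 in binary powers of 2.
So 6^13 ≡ 92 · 42 · 6 ≡ 194 (mod 209).
Squaring chain: 194 → 16 → 47 → 119; never reaches −1, so base 6 is a Miller–Rabin witness that 209 is composite.

194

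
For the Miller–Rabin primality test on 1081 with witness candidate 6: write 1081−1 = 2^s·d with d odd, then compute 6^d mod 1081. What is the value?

653

1081 − 1 = 1080 = 2^3 · 135, so d = 135.
6^1 ≡ 6 (mod 1081)
6^2 ≡ 6^2 = 36 ≡ 36 (mod 1081)
6^4 ≡ 36^2 = 1296 ≡ 215 (mod 1081)
6^8 ≡ 215^2 = 46225 ≡ 823 (mod 1081)
6^16 ≡ 823^2 = 677329 ≡ 623 (mod 1081)
6^32 ≡ 623^2 = 388129 ≡ 50 (mod 1081)
6^64 ≡ 50^2 = 2500 ≡ 338 (mod 1081)
6^128 ≡ 338^2 = 114244 ≡ 739 (mod 1081)
135 = 128 + 4 + 2 + 1 in binary powers of 2.
So 6^135 ≡ 739 · 215 · 36 · 6 ≡ 653 (mod 1081).
Squaring chain: 653 → 495 → 719; never reaches −1, so base 6 is a Miller–Rabin witness that 1081 is composite.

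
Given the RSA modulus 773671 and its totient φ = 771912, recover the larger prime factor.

907

φ(n) = (p−1)(q−1) = n − (p+q) + 1, so p + q = 773671 − 771912 + 1 = 1760.
p and q are the roots of t² − 1760t + 773671 = 0.
Discriminant: 1760² − 4·773671 = 3097600 − 3094684 = 2916; √2916 = 54.
q = (1760 − 54)/2 = 853, p = (1760 + 54)/2 = 907.
Check: 853 · 907 = 773671.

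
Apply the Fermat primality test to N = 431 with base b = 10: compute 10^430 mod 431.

10^1 ≡ 10 (mod 431)
10^2 ≡ 10^2 = 100 ≡ 100 (mod 431)
10^4 ≡ 100^2 = 10000 ≡ 87 (mod 431)
10^8 ≡ 87^2 = 7569 ≡ 242 (mod 431)
10^16 ≡ 242^2 = 58564 ≡ 379 (mod 431)
10^32 ≡ 379^2 = 143641 ≡ 118 (mod 431)
10^64 ≡ 118^2 = 13924 ≡ 132 (mod 431)
10^128 ≡ 132^2 = 17424 ≡ 184 (mod 431)
10^256 ≡ 184^2 = 33856 ≡ 238 (mod 431)
430 = 256 + 128 + 32 + 8 + 4 + 2 in binary powers of 2.
So 10^430 ≡ 238 · 184 · 118 · 242 · 87 · 100 ≡ 1 (mod 431).
Since the result is 1, base 10 gives no evidence that 431 is composite.

1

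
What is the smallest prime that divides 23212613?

23212613 is odd.
Digit sum 20, not divisible by 3.
Ends in 3: not divisible by 5.
7: 23212613 = 7·3316087 + 4
11: 23212613 = 11·2110237 + 6
13: 23212613 = 13·1785585 + 8
17: 23212613 = 17·1365447 + 14
19: 23212613 = 19·1221716 + 9
23: 23212613 = 23·1009244 + 1
29: 23212613 = 29·800434 + 27
31: 23212613 = 31·748793 + 30
37: 23212613 = 37·627367 + 34
41: 23212613 = 41·566161 + 12
43: 23212613 = 43·539828 + 9
47: 23212613 = 47·493885 + 18
53: 23212613 = 53·437973 + 44
59: 23212613 = 59·393434 + 7
61: 23212613 = 61·380534 + 39
67: 23212613 = 67·346456 + 61
71: 23212613 = 71·326938 + 15
73: 23212613 = 73·317981

73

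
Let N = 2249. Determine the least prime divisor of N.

2249 is odd.
Digit sum 17, not divisible by 3.
Ends in 9: not divisible by 5.
7: 2249 = 7·321 + 2
11: 2249 = 11·204 + 5
13: 2249 = 13·173

13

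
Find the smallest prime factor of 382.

382 is even: 2 divides it.

2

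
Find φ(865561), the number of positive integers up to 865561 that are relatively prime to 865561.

836640

Factor: 865561 = 71 · 73 · 167.
φ(865561) = (71−1) · (73−1) · (167−1) = 70 · 72 · 166 = 836640.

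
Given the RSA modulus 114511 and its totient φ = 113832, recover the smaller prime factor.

307

φ(n) = (p−1)(q−1) = n − (p+q) + 1, so p + q = 114511 − 113832 + 1 = 680.
p and q are the roots of t² − 680t + 114511 = 0.
Discriminant: 680² − 4·114511 = 462400 − 458044 = 4356; √4356 = 66.
q = (680 − 66)/2 = 307, p = (680 + 66)/2 = 373.
Check: 307 · 373 = 114511.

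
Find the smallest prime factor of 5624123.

71

5624123 is odd.
Digit sum 23, not divisible by 3.
Ends in 3: not divisible by 5.
7: 5624123 = 7·803446 + 1
11: 5624123 = 11·511283 + 10
13: 5624123 = 13·432624 + 11
17: 5624123 = 17·330830 + 13
19: 5624123 = 19·296006 + 9
23: 5624123 = 23·244527 + 2
29: 5624123 = 29·193935 + 8
31: 5624123 = 31·181423 + 10
37: 5624123 = 37·152003 + 12
41: 5624123 = 41·137173 + 30
43: 5624123 = 43·130793 + 24
47: 5624123 = 47·119662 + 9
53: 5624123 = 53·106115 + 28
59: 5624123 = 59·95324 + 7
61: 5624123 = 61·92198 + 45
67: 5624123 = 67·83942 + 9
71: 5624123 = 71·79213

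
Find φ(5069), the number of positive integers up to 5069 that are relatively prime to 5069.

Factor: 5069 = 37 · 137.
φ(5069) = (37−1) · (137−1) = 36 · 136 = 4896.

4896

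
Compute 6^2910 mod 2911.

747

6^1 ≡ 6 (mod 2911)
6^2 ≡ 6^2 = 36 ≡ 36 (mod 2911)
6^4 ≡ 36^2 = 1296 ≡ 1296 (mod 2911)
6^8 ≡ 1296^2 = 1679616 ≡ 2880 (mod 2911)
6^16 ≡ 2880^2 = 8294400 ≡ 961 (mod 2911)
6^32 ≡ 961^2 = 923521 ≡ 734 (mod 2911)
6^64 ≡ 734^2 = 538756 ≡ 221 (mod 2911)
6^128 ≡ 221^2 = 48841 ≡ 2265 (mod 2911)
6^256 ≡ 2265^2 = 5130225 ≡ 1043 (mod 2911)
6^512 ≡ 1043^2 = 1087849 ≡ 2046 (mod 2911)
6^1024 ≡ 2046^2 = 4186116 ≡ 98 (mod 2911)
6^2048 ≡ 98^2 = 9604 ≡ 871 (mod 2911)
2910 = 2048 + 512 + 256 + 64 + 16 + 8 + 4 + 2 in binary powers of 2.
So 6^2910 ≡ 871 · 2046 · 1043 · 221 · 961 · 2880 · 1296 · 36 ≡ 747 (mod 2911).
Since 747 ≠ 1, base 6 is a Fermat witness: 2911 is composite.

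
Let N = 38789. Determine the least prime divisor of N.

38789 is odd.
Digit sum 35, not divisible by 3.
Ends in 9: not divisible by 5.
7: 38789 = 7·5541 + 2
11: 38789 = 11·3526 + 3
13: 38789 = 13·2983 + 10
17: 38789 = 17·2281 + 12
19: 38789 = 19·2041 + 10
23: 38789 = 23·1686 + 11
29: 38789 = 29·1337 + 16
31: 38789 = 31·1251 + 8
37: 38789 = 37·1048 + 13
41: 38789 = 41·946 + 3
43: 38789 = 43·902 + 3
47: 38789 = 47·825 + 14
53: 38789 = 53·731 + 46
59: 38789 = 59·657 + 26
61: 38789 = 61·635 + 54
67: 38789 = 67·578 + 63
71: 38789 = 71·546 + 23
73: 38789 = 73·531 + 26
79: 38789 = 79·491

79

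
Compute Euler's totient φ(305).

Factor: 305 = 5 · 61.
φ(305) = (5−1) · (61−1) = 4 · 60 = 240.

240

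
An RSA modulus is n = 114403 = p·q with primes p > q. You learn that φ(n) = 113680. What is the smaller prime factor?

233

φ(n) = (p−1)(q−1) = n − (p+q) + 1, so p + q = 114403 − 113680 + 1 = 724.
p and q are the roots of t² − 724t + 114403 = 0.
Discriminant: 724² − 4·114403 = 524176 − 457612 = 66564; √66564 = 258.
q = (724 − 258)/2 = 233, p = (724 + 258)/2 = 491.
Check: 233 · 491 = 114403.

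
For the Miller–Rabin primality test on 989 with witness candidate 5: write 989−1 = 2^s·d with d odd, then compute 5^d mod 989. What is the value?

989 − 1 = 988 = 2^2 · 247, so d = 247.
5^1 ≡ 5 (mod 989)
5^2 ≡ 5^2 = 25 ≡ 25 (mod 989)
5^4 ≡ 25^2 = 625 ≡ 625 (mod 989)
5^8 ≡ 625^2 = 390625 ≡ 959 (mod 989)
5^16 ≡ 959^2 = 919681 ≡ 900 (mod 989)
5^32 ≡ 900^2 = 810000 ≡ 9 (mod 989)
5^64 ≡ 9^2 = 81 ≡ 81 (mod 989)
5^128 ≡ 81^2 = 6561 ≡ 627 (mod 989)
247 = 128 + 64 + 32 + 16 + 4 + 2 + 1 in binary powers of 2.
So 5^247 ≡ 627 · 81 · 9 · 900 · 625 · 25 · 5 ≡ 89 (mod 989).
Squaring chain: 89 → 9; never reaches −1, so base 5 is a Miller–Rabin witness that 989 is composite.

89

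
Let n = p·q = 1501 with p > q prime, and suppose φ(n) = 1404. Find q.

19

φ(n) = (p−1)(q−1) = n − (p+q) + 1, so p + q = 1501 − 1404 + 1 = 98.
p and q are the roots of t² − 98t + 1501 = 0.
Discriminant: 98² − 4·1501 = 9604 − 6004 = 3600; √3600 = 60.
q = (98 − 60)/2 = 19, p = (98 + 60)/2 = 79.
Check: 19 · 79 = 1501.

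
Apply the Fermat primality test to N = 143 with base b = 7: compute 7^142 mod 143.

82

7^1 ≡ 7 (mod 143)
7^2 ≡ 7^2 = 49 ≡ 49 (mod 143)
7^4 ≡ 49^2 = 2401 ≡ 113 (mod 143)
7^8 ≡ 113^2 = 12769 ≡ 42 (mod 143)
7^16 ≡ 42^2 = 1764 ≡ 48 (mod 143)
7^32 ≡ 48^2 = 2304 ≡ 16 (mod 143)
7^64 ≡ 16^2 = 256 ≡ 113 (mod 143)
7^128 ≡ 113^2 = 12769 ≡ 42 (mod 143)
142 = 128 + 8 + 4 + 2 in binary powers of 2.
So 7^142 ≡ 42 · 42 · 113 · 49 ≡ 82 (mod 143).
Since 82 ≠ 1, base 7 is a Fermat witness: 143 is composite.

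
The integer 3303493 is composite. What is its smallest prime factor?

3303493 is odd.
Digit sum 25, not divisible by 3.
Ends in 3: not divisible by 5.
7: 3303493 = 7·471927 + 4
11: 3303493 = 11·300317 + 6
13: 3303493 = 13·254114 + 11
17: 3303493 = 17·194323 + 2
19: 3303493 = 19·173868 + 1
23: 3303493 = 23·143630 + 3
29: 3303493 = 29·113913 + 16
31: 3303493 = 31·106564 + 9
37: 3303493 = 37·89283 + 22
41: 3303493 = 41·80573

41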